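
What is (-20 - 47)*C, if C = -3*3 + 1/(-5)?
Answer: 3082/5 ≈ 616.40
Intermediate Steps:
C = -46/5 (C = -9 - ⅕ = -46/5 ≈ -9.2000)
(-20 - 47)*C = (-20 - 47)*(-46/5) = -67*(-46/5) = 3082/5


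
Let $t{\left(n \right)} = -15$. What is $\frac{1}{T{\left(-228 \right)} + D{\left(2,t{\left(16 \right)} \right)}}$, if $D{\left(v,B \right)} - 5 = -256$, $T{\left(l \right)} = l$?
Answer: $- \frac{1}{479} \approx -0.0020877$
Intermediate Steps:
$D{\left(v,B \right)} = -251$ ($D{\left(v,B \right)} = 5 - 256 = -251$)
$\frac{1}{T{\left(-228 \right)} + D{\left(2,t{\left(16 \right)} \right)}} = \frac{1}{-228 - 251} = \frac{1}{-479} = - \frac{1}{479}$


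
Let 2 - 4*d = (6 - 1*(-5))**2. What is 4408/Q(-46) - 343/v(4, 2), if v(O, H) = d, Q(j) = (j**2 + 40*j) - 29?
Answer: 6492/221 ≈ 29.376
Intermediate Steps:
Q(j) = -29 + j**2 + 40*j
d = -119/4 (d = 1/2 - (6 - 1*(-5))**2/4 = 1/2 - (6 + 5)**2/4 = 1/2 - 1/4*11**2 = 1/2 - 1/4*121 = 1/2 - 121/4 = -119/4 ≈ -29.750)
v(O, H) = -119/4
4408/Q(-46) - 343/v(4, 2) = 4408/(-29 + (-46)**2 + 40*(-46)) - 343/(-119/4) = 4408/(-29 + 2116 - 1840) - 343*(-4/119) = 4408/247 + 196/17 = 4408*(1/247) + 196/17 = 232/13 + 196/17 = 6492/221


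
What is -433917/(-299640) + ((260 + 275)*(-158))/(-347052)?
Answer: 1332729787/787808040 ≈ 1.6917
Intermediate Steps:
-433917/(-299640) + ((260 + 275)*(-158))/(-347052) = -433917*(-1/299640) + (535*(-158))*(-1/347052) = 13149/9080 - 84530*(-1/347052) = 13149/9080 + 42265/173526 = 1332729787/787808040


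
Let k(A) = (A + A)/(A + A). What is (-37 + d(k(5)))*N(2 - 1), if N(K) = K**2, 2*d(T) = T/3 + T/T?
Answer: -109/3 ≈ -36.333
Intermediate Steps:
k(A) = 1 (k(A) = (2*A)/((2*A)) = (2*A)*(1/(2*A)) = 1)
d(T) = 1/2 + T/6 (d(T) = (T/3 + T/T)/2 = (T*(1/3) + 1)/2 = (T/3 + 1)/2 = (1 + T/3)/2 = 1/2 + T/6)
(-37 + d(k(5)))*N(2 - 1) = (-37 + (1/2 + (1/6)*1))*(2 - 1)**2 = (-37 + (1/2 + 1/6))*1**2 = (-37 + 2/3)*1 = -109/3*1 = -109/3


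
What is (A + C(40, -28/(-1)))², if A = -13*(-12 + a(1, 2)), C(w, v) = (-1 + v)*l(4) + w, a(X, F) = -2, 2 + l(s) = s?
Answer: 76176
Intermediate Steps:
l(s) = -2 + s
C(w, v) = -2 + w + 2*v (C(w, v) = (-1 + v)*(-2 + 4) + w = (-1 + v)*2 + w = (-2 + 2*v) + w = -2 + w + 2*v)
A = 182 (A = -13*(-12 - 2) = -13*(-14) = 182)
(A + C(40, -28/(-1)))² = (182 + (-2 + 40 + 2*(-28/(-1))))² = (182 + (-2 + 40 + 2*(-28*(-1))))² = (182 + (-2 + 40 + 2*28))² = (182 + (-2 + 40 + 56))² = (182 + 94)² = 276² = 76176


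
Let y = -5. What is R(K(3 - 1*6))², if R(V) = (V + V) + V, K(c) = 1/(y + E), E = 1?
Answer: 9/16 ≈ 0.56250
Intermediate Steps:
K(c) = -¼ (K(c) = 1/(-5 + 1) = 1/(-4) = -¼)
R(V) = 3*V (R(V) = 2*V + V = 3*V)
R(K(3 - 1*6))² = (3*(-¼))² = (-¾)² = 9/16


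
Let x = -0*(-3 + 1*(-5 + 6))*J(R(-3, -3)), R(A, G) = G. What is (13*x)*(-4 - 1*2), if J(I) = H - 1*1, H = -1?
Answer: 0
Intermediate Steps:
J(I) = -2 (J(I) = -1 - 1*1 = -1 - 1 = -2)
x = 0 (x = -0*(-3 + 1*(-5 + 6))*(-2) = -0*(-3 + 1*1)*(-2) = -0*(-3 + 1)*(-2) = -0*(-2)*(-2) = -0*(-2) = -1*0 = 0)
(13*x)*(-4 - 1*2) = (13*0)*(-4 - 1*2) = 0*(-4 - 2) = 0*(-6) = 0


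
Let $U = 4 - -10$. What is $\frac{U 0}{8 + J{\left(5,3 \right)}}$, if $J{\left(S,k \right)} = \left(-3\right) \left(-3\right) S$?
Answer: $0$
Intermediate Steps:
$J{\left(S,k \right)} = 9 S$
$U = 14$ ($U = 4 + 10 = 14$)
$\frac{U 0}{8 + J{\left(5,3 \right)}} = \frac{14 \cdot 0}{8 + 9 \cdot 5} = \frac{0}{8 + 45} = \frac{0}{53} = 0 \cdot \frac{1}{53} = 0$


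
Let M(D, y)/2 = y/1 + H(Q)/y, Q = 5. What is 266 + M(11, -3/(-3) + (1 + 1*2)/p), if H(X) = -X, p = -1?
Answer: 267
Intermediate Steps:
M(D, y) = -10/y + 2*y (M(D, y) = 2*(y/1 + (-1*5)/y) = 2*(y*1 - 5/y) = 2*(y - 5/y) = -10/y + 2*y)
266 + M(11, -3/(-3) + (1 + 1*2)/p) = 266 + (-10/(-3/(-3) + (1 + 1*2)/(-1)) + 2*(-3/(-3) + (1 + 1*2)/(-1))) = 266 + (-10/(-3*(-⅓) + (1 + 2)*(-1)) + 2*(-3*(-⅓) + (1 + 2)*(-1))) = 266 + (-10/(1 + 3*(-1)) + 2*(1 + 3*(-1))) = 266 + (-10/(1 - 3) + 2*(1 - 3)) = 266 + (-10/(-2) + 2*(-2)) = 266 + (-10*(-½) - 4) = 266 + (5 - 4) = 266 + 1 = 267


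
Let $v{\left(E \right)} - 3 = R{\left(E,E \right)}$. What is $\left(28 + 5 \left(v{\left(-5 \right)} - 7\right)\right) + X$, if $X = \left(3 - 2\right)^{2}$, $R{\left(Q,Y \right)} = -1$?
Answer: $4$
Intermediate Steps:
$v{\left(E \right)} = 2$ ($v{\left(E \right)} = 3 - 1 = 2$)
$X = 1$ ($X = 1^{2} = 1$)
$\left(28 + 5 \left(v{\left(-5 \right)} - 7\right)\right) + X = \left(28 + 5 \left(2 - 7\right)\right) + 1 = \left(28 + 5 \left(-5\right)\right) + 1 = \left(28 - 25\right) + 1 = 3 + 1 = 4$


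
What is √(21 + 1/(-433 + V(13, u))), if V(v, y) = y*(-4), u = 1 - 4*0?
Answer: 2*√1002478/437 ≈ 4.5823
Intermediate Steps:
u = 1 (u = 1 + 0 = 1)
V(v, y) = -4*y
√(21 + 1/(-433 + V(13, u))) = √(21 + 1/(-433 - 4*1)) = √(21 + 1/(-433 - 4)) = √(21 + 1/(-437)) = √(21 - 1/437) = √(9176/437) = 2*√1002478/437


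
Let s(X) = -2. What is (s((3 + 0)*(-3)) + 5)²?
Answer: 9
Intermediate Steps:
(s((3 + 0)*(-3)) + 5)² = (-2 + 5)² = 3² = 9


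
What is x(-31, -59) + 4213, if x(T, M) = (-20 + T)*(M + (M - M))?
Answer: 7222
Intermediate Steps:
x(T, M) = M*(-20 + T) (x(T, M) = (-20 + T)*(M + 0) = (-20 + T)*M = M*(-20 + T))
x(-31, -59) + 4213 = -59*(-20 - 31) + 4213 = -59*(-51) + 4213 = 3009 + 4213 = 7222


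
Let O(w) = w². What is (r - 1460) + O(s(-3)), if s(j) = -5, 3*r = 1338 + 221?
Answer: -2746/3 ≈ -915.33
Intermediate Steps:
r = 1559/3 (r = (1338 + 221)/3 = (⅓)*1559 = 1559/3 ≈ 519.67)
(r - 1460) + O(s(-3)) = (1559/3 - 1460) + (-5)² = -2821/3 + 25 = -2746/3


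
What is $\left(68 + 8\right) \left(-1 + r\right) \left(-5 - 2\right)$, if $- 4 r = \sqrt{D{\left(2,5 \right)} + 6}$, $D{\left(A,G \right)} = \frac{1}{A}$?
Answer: $532 + \frac{133 \sqrt{26}}{2} \approx 871.08$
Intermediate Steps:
$r = - \frac{\sqrt{26}}{8}$ ($r = - \frac{\sqrt{\frac{1}{2} + 6}}{4} = - \frac{\sqrt{\frac{13}{2}}}{4} = - \frac{\frac{1}{2} \sqrt{26}}{4} = - \frac{\sqrt{26}}{8} \approx -0.63738$)
$\left(68 + 8\right) \left(-1 + r\right) \left(-5 - 2\right) = \left(68 + 8\right) \left(-1 - \frac{\sqrt{26}}{8}\right) \left(-5 - 2\right) = 76 \left(-1 - \frac{\sqrt{26}}{8}\right) \left(-7\right) = 76 \left(7 + \frac{7 \sqrt{26}}{8}\right) = 532 + \frac{133 \sqrt{26}}{2}$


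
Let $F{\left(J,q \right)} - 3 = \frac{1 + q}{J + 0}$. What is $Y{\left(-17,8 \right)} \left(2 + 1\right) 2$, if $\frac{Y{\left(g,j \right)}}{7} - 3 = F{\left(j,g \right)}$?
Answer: $168$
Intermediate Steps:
$F{\left(J,q \right)} = 3 + \frac{1 + q}{J}$ ($F{\left(J,q \right)} = 3 + \frac{1 + q}{J + 0} = 3 + \frac{1 + q}{J}$)
$Y{\left(g,j \right)} = 21 + \frac{7 \left(1 + g + 3 j\right)}{j}$ ($Y{\left(g,j \right)} = 21 + 7 \frac{1 + g + 3 j}{j} = 21 + \frac{7 \left(1 + g + 3 j\right)}{j}$)
$Y{\left(-17,8 \right)} \left(2 + 1\right) 2 = \frac{7 \left(1 - 17 + 6 \cdot 8\right)}{8} \left(2 + 1\right) 2 = 7 \cdot \frac{1}{8} \left(1 - 17 + 48\right) 3 \cdot 2 = 7 \cdot \frac{1}{8} \cdot 32 \cdot 6 = 28 \cdot 6 = 168$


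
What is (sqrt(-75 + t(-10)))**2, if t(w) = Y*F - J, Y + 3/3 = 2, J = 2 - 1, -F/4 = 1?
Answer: -80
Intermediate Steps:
F = -4 (F = -4*1 = -4)
J = 1
Y = 1 (Y = -1 + 2 = 1)
t(w) = -5 (t(w) = 1*(-4) - 1*1 = -4 - 1 = -5)
(sqrt(-75 + t(-10)))**2 = (sqrt(-75 - 5))**2 = (sqrt(-80))**2 = (4*I*sqrt(5))**2 = -80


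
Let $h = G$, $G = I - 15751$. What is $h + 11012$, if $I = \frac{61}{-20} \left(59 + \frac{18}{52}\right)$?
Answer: $- \frac{2558403}{520} \approx -4920.0$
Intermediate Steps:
$I = - \frac{94123}{520}$ ($I = 61 \left(- \frac{1}{20}\right) \left(59 + 18 \cdot \frac{1}{52}\right) = - \frac{61 \left(59 + \frac{9}{26}\right)}{20} = \left(- \frac{61}{20}\right) \frac{1543}{26} = - \frac{94123}{520} \approx -181.01$)
$G = - \frac{8284643}{520}$ ($G = - \frac{94123}{520} - 15751 = - \frac{8284643}{520} \approx -15932.0$)
$h = - \frac{8284643}{520} \approx -15932.0$
$h + 11012 = - \frac{8284643}{520} + 11012 = - \frac{2558403}{520}$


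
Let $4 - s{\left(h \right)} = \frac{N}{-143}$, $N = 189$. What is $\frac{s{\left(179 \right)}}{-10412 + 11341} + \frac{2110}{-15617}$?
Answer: $- \frac{268422633}{2074671599} \approx -0.12938$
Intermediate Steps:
$s{\left(h \right)} = \frac{761}{143}$ ($s{\left(h \right)} = 4 - \frac{189}{-143} = 4 - 189 \left(- \frac{1}{143}\right) = 4 - - \frac{189}{143} = 4 + \frac{189}{143} = \frac{761}{143}$)
$\frac{s{\left(179 \right)}}{-10412 + 11341} + \frac{2110}{-15617} = \frac{761}{143 \left(-10412 + 11341\right)} + \frac{2110}{-15617} = \frac{761}{143 \cdot 929} + 2110 \left(- \frac{1}{15617}\right) = \frac{761}{143} \cdot \frac{1}{929} - \frac{2110}{15617} = \frac{761}{132847} - \frac{2110}{15617} = - \frac{268422633}{2074671599}$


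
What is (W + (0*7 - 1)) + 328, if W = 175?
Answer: 502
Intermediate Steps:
(W + (0*7 - 1)) + 328 = (175 + (0*7 - 1)) + 328 = (175 + (0 - 1)) + 328 = (175 - 1) + 328 = 174 + 328 = 502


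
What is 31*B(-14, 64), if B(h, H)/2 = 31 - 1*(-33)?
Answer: 3968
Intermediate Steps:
B(h, H) = 128 (B(h, H) = 2*(31 - 1*(-33)) = 2*(31 + 33) = 2*64 = 128)
31*B(-14, 64) = 31*128 = 3968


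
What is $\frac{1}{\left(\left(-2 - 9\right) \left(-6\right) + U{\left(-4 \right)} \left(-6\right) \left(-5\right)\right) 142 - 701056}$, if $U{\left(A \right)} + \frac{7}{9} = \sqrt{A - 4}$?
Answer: $- \frac{48867}{33972642713} - \frac{9585 i \sqrt{2}}{543562283408} \approx -1.4384 \cdot 10^{-6} - 2.4938 \cdot 10^{-8} i$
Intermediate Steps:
$U{\left(A \right)} = - \frac{7}{9} + \sqrt{-4 + A}$ ($U{\left(A \right)} = - \frac{7}{9} + \sqrt{A - 4} = - \frac{7}{9} + \sqrt{-4 + A}$)
$\frac{1}{\left(\left(-2 - 9\right) \left(-6\right) + U{\left(-4 \right)} \left(-6\right) \left(-5\right)\right) 142 - 701056} = \frac{1}{\left(\left(-2 - 9\right) \left(-6\right) + \left(- \frac{7}{9} + \sqrt{-4 - 4}\right) \left(-6\right) \left(-5\right)\right) 142 - 701056} = \frac{1}{\left(\left(-11\right) \left(-6\right) + \left(- \frac{7}{9} + \sqrt{-8}\right) \left(-6\right) \left(-5\right)\right) 142 - 701056} = \frac{1}{\left(66 + \left(- \frac{7}{9} + 2 i \sqrt{2}\right) \left(-6\right) \left(-5\right)\right) 142 - 701056} = \frac{1}{\left(66 + \left(\frac{14}{3} - 12 i \sqrt{2}\right) \left(-5\right)\right) 142 - 701056} = \frac{1}{\left(66 - \left(\frac{70}{3} - 60 i \sqrt{2}\right)\right) 142 - 701056} = \frac{1}{\left(\frac{128}{3} + 60 i \sqrt{2}\right) 142 - 701056} = \frac{1}{\left(\frac{18176}{3} + 8520 i \sqrt{2}\right) - 701056} = \frac{1}{- \frac{2084992}{3} + 8520 i \sqrt{2}}$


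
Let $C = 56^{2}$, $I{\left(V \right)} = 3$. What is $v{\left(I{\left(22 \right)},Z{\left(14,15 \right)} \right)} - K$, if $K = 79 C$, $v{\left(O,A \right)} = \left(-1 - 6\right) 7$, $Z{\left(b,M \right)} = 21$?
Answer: $-247793$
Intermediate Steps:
$C = 3136$
$v{\left(O,A \right)} = -49$ ($v{\left(O,A \right)} = \left(-7\right) 7 = -49$)
$K = 247744$ ($K = 79 \cdot 3136 = 247744$)
$v{\left(I{\left(22 \right)},Z{\left(14,15 \right)} \right)} - K = -49 - 247744 = -247793$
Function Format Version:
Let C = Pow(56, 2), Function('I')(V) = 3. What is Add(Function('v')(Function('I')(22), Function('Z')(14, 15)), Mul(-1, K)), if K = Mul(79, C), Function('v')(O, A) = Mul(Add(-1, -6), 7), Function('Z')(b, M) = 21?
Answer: -247793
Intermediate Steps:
C = 3136
Function('v')(O, A) = -49 (Function('v')(O, A) = Mul(-7, 7) = -49)
K = 247744 (K = Mul(79, 3136) = 247744)
Add(Function('v')(Function('I')(22), Function('Z')(14, 15)), Mul(-1, K)) = Add(-49, Mul(-1, 247744)) = Add(-49, -247744) = -247793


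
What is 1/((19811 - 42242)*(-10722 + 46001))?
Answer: -1/791343249 ≈ -1.2637e-9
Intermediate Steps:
1/((19811 - 42242)*(-10722 + 46001)) = 1/(-22431*35279) = 1/(-791343249) = -1/791343249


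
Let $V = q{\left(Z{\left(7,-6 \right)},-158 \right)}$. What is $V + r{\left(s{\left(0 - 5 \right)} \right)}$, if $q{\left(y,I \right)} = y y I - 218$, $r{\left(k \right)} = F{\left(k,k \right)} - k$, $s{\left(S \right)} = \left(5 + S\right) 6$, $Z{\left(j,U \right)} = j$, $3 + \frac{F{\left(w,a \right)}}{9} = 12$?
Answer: $-7879$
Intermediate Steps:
$F{\left(w,a \right)} = 81$ ($F{\left(w,a \right)} = -27 + 9 \cdot 12 = -27 + 108 = 81$)
$s{\left(S \right)} = 30 + 6 S$
$r{\left(k \right)} = 81 - k$
$q{\left(y,I \right)} = -218 + I y^{2}$ ($q{\left(y,I \right)} = y^{2} I - 218 = I y^{2} - 218 = -218 + I y^{2}$)
$V = -7960$ ($V = -218 - 158 \cdot 7^{2} = -218 - 7742 = -7960$)
$V + r{\left(s{\left(0 - 5 \right)} \right)} = -7960 + \left(81 - \left(30 + 6 \left(0 - 5\right)\right)\right) = -7960 + \left(81 - \left(30 + 6 \left(-5\right)\right)\right) = -7960 + \left(81 - \left(30 - 30\right)\right) = -7960 + \left(81 - 0\right) = -7960 + \left(81 + 0\right) = -7960 + 81 = -7879$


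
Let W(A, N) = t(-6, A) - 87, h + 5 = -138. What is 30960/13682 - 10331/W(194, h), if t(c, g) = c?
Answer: 72114011/636213 ≈ 113.35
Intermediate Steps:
h = -143 (h = -5 - 138 = -143)
W(A, N) = -93 (W(A, N) = -6 - 87 = -93)
30960/13682 - 10331/W(194, h) = 30960/13682 - 10331/(-93) = 30960*(1/13682) - 10331*(-1/93) = 15480/6841 + 10331/93 = 72114011/636213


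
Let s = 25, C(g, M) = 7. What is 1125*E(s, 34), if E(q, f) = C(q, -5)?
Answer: 7875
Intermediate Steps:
E(q, f) = 7
1125*E(s, 34) = 1125*7 = 7875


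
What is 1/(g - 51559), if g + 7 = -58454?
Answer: -1/110020 ≈ -9.0893e-6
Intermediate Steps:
g = -58461 (g = -7 - 58454 = -58461)
1/(g - 51559) = 1/(-58461 - 51559) = 1/(-110020) = -1/110020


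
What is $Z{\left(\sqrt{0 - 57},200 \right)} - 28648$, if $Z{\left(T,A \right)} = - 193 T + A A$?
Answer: $11352 - 193 i \sqrt{57} \approx 11352.0 - 1457.1 i$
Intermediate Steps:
$Z{\left(T,A \right)} = A^{2} - 193 T$ ($Z{\left(T,A \right)} = - 193 T + A^{2} = A^{2} - 193 T$)
$Z{\left(\sqrt{0 - 57},200 \right)} - 28648 = \left(200^{2} - 193 \sqrt{0 - 57}\right) - 28648 = \left(40000 - 193 \sqrt{-57}\right) - 28648 = \left(40000 - 193 i \sqrt{57}\right) - 28648 = 11352 - 193 i \sqrt{57}$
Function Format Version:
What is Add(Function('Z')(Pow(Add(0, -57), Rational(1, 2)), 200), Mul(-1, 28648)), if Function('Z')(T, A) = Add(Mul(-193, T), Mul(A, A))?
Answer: Add(11352, Mul(-193, I, Pow(57, Rational(1, 2)))) ≈ Add(11352., Mul(-1457.1, I))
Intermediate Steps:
Function('Z')(T, A) = Add(Pow(A, 2), Mul(-193, T)) (Function('Z')(T, A) = Add(Mul(-193, T), Pow(A, 2)) = Add(Pow(A, 2), Mul(-193, T)))
Add(Function('Z')(Pow(Add(0, -57), Rational(1, 2)), 200), Mul(-1, 28648)) = Add(Add(Pow(200, 2), Mul(-193, Pow(Add(0, -57), Rational(1, 2)))), Mul(-1, 28648)) = Add(Add(40000, Mul(-193, Pow(-57, Rational(1, 2)))), -28648) = Add(Add(40000, Mul(-193, Mul(I, Pow(57, Rational(1, 2))))), -28648) = Add(Add(40000, Mul(-193, I, Pow(57, Rational(1, 2)))), -28648) = Add(11352, Mul(-193, I, Pow(57, Rational(1, 2))))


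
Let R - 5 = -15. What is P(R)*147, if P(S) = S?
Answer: -1470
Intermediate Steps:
R = -10 (R = 5 - 15 = -10)
P(R)*147 = -10*147 = -1470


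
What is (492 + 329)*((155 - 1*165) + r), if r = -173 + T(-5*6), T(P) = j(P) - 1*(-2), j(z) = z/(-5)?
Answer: -143675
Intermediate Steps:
j(z) = -z/5 (j(z) = z*(-⅕) = -z/5)
T(P) = 2 - P/5 (T(P) = -P/5 - 1*(-2) = -P/5 + 2 = 2 - P/5)
r = -165 (r = -173 + (2 - (-1)*6) = -173 + (2 - ⅕*(-30)) = -173 + (2 + 6) = -173 + 8 = -165)
(492 + 329)*((155 - 1*165) + r) = (492 + 329)*((155 - 1*165) - 165) = 821*((155 - 165) - 165) = 821*(-10 - 165) = 821*(-175) = -143675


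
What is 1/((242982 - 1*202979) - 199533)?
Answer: -1/159530 ≈ -6.2684e-6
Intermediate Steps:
1/((242982 - 1*202979) - 199533) = 1/((242982 - 202979) - 199533) = 1/(40003 - 199533) = 1/(-159530) = -1/159530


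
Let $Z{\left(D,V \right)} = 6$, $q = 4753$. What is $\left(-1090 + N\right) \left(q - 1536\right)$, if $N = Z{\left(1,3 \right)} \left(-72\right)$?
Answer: $-4896274$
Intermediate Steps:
$N = -432$ ($N = 6 \left(-72\right) = -432$)
$\left(-1090 + N\right) \left(q - 1536\right) = \left(-1090 - 432\right) \left(4753 - 1536\right) = \left(-1522\right) 3217 = -4896274$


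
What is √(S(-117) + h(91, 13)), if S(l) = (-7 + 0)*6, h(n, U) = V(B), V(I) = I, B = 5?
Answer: I*√37 ≈ 6.0828*I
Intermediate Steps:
h(n, U) = 5
S(l) = -42 (S(l) = -7*6 = -42)
√(S(-117) + h(91, 13)) = √(-42 + 5) = √(-37) = I*√37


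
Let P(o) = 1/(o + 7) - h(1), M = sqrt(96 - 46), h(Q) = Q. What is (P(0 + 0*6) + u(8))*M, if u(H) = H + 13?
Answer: 705*sqrt(2)/7 ≈ 142.43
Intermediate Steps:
u(H) = 13 + H
M = 5*sqrt(2) (M = sqrt(50) = 5*sqrt(2) ≈ 7.0711)
P(o) = -1 + 1/(7 + o) (P(o) = 1/(o + 7) - 1*1 = 1/(7 + o) - 1 = -1 + 1/(7 + o))
(P(0 + 0*6) + u(8))*M = ((-6 - (0 + 0*6))/(7 + (0 + 0*6)) + (13 + 8))*(5*sqrt(2)) = ((-6 - (0 + 0))/(7 + (0 + 0)) + 21)*(5*sqrt(2)) = ((-6 - 1*0)/(7 + 0) + 21)*(5*sqrt(2)) = ((-6 + 0)/7 + 21)*(5*sqrt(2)) = ((1/7)*(-6) + 21)*(5*sqrt(2)) = (-6/7 + 21)*(5*sqrt(2)) = 141*(5*sqrt(2))/7 = 705*sqrt(2)/7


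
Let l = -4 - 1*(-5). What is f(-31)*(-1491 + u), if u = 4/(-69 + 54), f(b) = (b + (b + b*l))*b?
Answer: -21496609/5 ≈ -4.2993e+6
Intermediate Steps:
l = 1 (l = -4 + 5 = 1)
f(b) = 3*b**2 (f(b) = (b + (b + b*1))*b = (b + (b + b))*b = (b + 2*b)*b = (3*b)*b = 3*b**2)
u = -4/15 (u = 4/(-15) = -1/15*4 = -4/15 ≈ -0.26667)
f(-31)*(-1491 + u) = (3*(-31)**2)*(-1491 - 4/15) = (3*961)*(-22369/15) = 2883*(-22369/15) = -21496609/5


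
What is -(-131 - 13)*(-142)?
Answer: -20448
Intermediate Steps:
-(-131 - 13)*(-142) = -(-144)*(-142) = -1*20448 = -20448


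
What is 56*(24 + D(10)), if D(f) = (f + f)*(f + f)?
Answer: 23744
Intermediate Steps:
D(f) = 4*f**2 (D(f) = (2*f)*(2*f) = 4*f**2)
56*(24 + D(10)) = 56*(24 + 4*10**2) = 56*(24 + 4*100) = 56*(24 + 400) = 56*424 = 23744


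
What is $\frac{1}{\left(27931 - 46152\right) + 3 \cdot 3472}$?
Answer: $- \frac{1}{7805} \approx -0.00012812$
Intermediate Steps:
$\frac{1}{\left(27931 - 46152\right) + 3 \cdot 3472} = \frac{1}{-18221 + 10416} = \frac{1}{-7805} = - \frac{1}{7805}$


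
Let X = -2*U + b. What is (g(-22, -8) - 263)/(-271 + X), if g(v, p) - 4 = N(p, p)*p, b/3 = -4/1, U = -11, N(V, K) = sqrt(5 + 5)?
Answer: 259/261 + 8*sqrt(10)/261 ≈ 1.0893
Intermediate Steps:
N(V, K) = sqrt(10)
b = -12 (b = 3*(-4/1) = 3*(-4*1) = 3*(-4) = -12)
g(v, p) = 4 + p*sqrt(10) (g(v, p) = 4 + sqrt(10)*p = 4 + p*sqrt(10))
X = 10 (X = -2*(-11) - 12 = 22 - 12 = 10)
(g(-22, -8) - 263)/(-271 + X) = ((4 - 8*sqrt(10)) - 263)/(-271 + 10) = (-259 - 8*sqrt(10))/(-261) = (-259 - 8*sqrt(10))*(-1/261) = 259/261 + 8*sqrt(10)/261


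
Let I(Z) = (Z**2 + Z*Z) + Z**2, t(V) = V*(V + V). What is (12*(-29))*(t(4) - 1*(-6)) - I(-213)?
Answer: -149331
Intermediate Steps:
t(V) = 2*V**2 (t(V) = V*(2*V) = 2*V**2)
I(Z) = 3*Z**2 (I(Z) = (Z**2 + Z**2) + Z**2 = 2*Z**2 + Z**2 = 3*Z**2)
(12*(-29))*(t(4) - 1*(-6)) - I(-213) = (12*(-29))*(2*4**2 - 1*(-6)) - 3*(-213)**2 = -348*(2*16 + 6) - 3*45369 = -348*(32 + 6) - 1*136107 = -348*38 - 136107 = -13224 - 136107 = -149331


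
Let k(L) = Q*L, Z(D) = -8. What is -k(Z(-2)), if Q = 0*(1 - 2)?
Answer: 0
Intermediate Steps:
Q = 0 (Q = 0*(-1) = 0)
k(L) = 0 (k(L) = 0*L = 0)
-k(Z(-2)) = -1*0 = 0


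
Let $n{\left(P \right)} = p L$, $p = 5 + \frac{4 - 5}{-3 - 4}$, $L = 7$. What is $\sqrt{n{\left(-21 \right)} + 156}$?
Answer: $8 \sqrt{3} \approx 13.856$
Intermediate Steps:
$p = \frac{36}{7}$ ($p = 5 - \frac{1}{-7} = 5 - - \frac{1}{7} = 5 + \frac{1}{7} = \frac{36}{7} \approx 5.1429$)
$n{\left(P \right)} = 36$ ($n{\left(P \right)} = \frac{36}{7} \cdot 7 = 36$)
$\sqrt{n{\left(-21 \right)} + 156} = \sqrt{36 + 156} = \sqrt{192} = 8 \sqrt{3}$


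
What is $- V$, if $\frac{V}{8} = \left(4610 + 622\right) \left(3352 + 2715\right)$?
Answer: $-253940352$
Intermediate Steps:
$V = 253940352$ ($V = 8 \left(4610 + 622\right) \left(3352 + 2715\right) = 8 \cdot 5232 \cdot 6067 = 8 \cdot 31742544 = 253940352$)
$- V = \left(-1\right) 253940352 = -253940352$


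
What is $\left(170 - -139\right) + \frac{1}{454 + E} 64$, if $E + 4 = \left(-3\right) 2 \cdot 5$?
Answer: $\frac{32461}{105} \approx 309.15$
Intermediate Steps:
$E = -34$ ($E = -4 + \left(-3\right) 2 \cdot 5 = -4 - 30 = -34$)
$\left(170 - -139\right) + \frac{1}{454 + E} 64 = \left(170 - -139\right) + \frac{1}{454 - 34} \cdot 64 = \left(170 + 139\right) + \frac{1}{420} \cdot 64 = 309 + \frac{1}{420} \cdot 64 = 309 + \frac{16}{105} = \frac{32461}{105}$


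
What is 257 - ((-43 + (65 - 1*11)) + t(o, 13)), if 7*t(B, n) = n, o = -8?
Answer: 1709/7 ≈ 244.14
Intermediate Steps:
t(B, n) = n/7
257 - ((-43 + (65 - 1*11)) + t(o, 13)) = 257 - ((-43 + (65 - 1*11)) + (⅐)*13) = 257 - ((-43 + (65 - 11)) + 13/7) = 257 - ((-43 + 54) + 13/7) = 257 - (11 + 13/7) = 257 - 1*90/7 = 257 - 90/7 = 1709/7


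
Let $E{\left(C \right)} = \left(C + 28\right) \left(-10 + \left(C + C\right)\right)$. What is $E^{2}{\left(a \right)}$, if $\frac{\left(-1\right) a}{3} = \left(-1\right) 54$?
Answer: $3559315600$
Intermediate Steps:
$a = 162$ ($a = - 3 \left(\left(-1\right) 54\right) = \left(-3\right) \left(-54\right) = 162$)
$E{\left(C \right)} = \left(-10 + 2 C\right) \left(28 + C\right)$ ($E{\left(C \right)} = \left(28 + C\right) \left(-10 + 2 C\right) = \left(-10 + 2 C\right) \left(28 + C\right)$)
$E^{2}{\left(a \right)} = \left(-280 + 2 \cdot 162^{2} + 46 \cdot 162\right)^{2} = \left(-280 + 2 \cdot 26244 + 7452\right)^{2} = \left(-280 + 52488 + 7452\right)^{2} = 59660^{2} = 3559315600$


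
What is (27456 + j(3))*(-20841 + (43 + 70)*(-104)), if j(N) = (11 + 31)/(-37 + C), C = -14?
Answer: -15212391634/17 ≈ -8.9485e+8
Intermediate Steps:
j(N) = -14/17 (j(N) = (11 + 31)/(-37 - 14) = 42/(-51) = 42*(-1/51) = -14/17)
(27456 + j(3))*(-20841 + (43 + 70)*(-104)) = (27456 - 14/17)*(-20841 + (43 + 70)*(-104)) = 466738*(-20841 + 113*(-104))/17 = 466738*(-20841 - 11752)/17 = (466738/17)*(-32593) = -15212391634/17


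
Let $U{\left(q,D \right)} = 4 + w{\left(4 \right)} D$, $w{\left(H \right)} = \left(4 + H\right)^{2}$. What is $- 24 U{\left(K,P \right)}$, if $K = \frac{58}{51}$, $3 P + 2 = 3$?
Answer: $-608$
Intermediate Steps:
$P = \frac{1}{3}$ ($P = - \frac{2}{3} + \frac{1}{3} \cdot 3 = - \frac{2}{3} + 1 = \frac{1}{3} \approx 0.33333$)
$K = \frac{58}{51}$ ($K = 58 \cdot \frac{1}{51} = \frac{58}{51} \approx 1.1373$)
$U{\left(q,D \right)} = 4 + 64 D$ ($U{\left(q,D \right)} = 4 + \left(4 + 4\right)^{2} D = 4 + 8^{2} D = 4 + 64 D$)
$- 24 U{\left(K,P \right)} = - 24 \left(4 + 64 \cdot \frac{1}{3}\right) = - 24 \left(4 + \frac{64}{3}\right) = \left(-24\right) \frac{76}{3} = -608$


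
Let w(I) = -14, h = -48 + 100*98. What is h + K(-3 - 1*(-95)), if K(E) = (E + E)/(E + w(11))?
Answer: 380420/39 ≈ 9754.4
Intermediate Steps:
h = 9752 (h = -48 + 9800 = 9752)
K(E) = 2*E/(-14 + E) (K(E) = (E + E)/(E - 14) = (2*E)/(-14 + E) = 2*E/(-14 + E))
h + K(-3 - 1*(-95)) = 9752 + 2*(-3 - 1*(-95))/(-14 + (-3 - 1*(-95))) = 9752 + 2*(-3 + 95)/(-14 + (-3 + 95)) = 9752 + 2*92/(-14 + 92) = 9752 + 2*92/78 = 9752 + 2*92*(1/78) = 9752 + 92/39 = 380420/39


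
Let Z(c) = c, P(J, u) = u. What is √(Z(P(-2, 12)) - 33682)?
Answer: I*√33670 ≈ 183.49*I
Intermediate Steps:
√(Z(P(-2, 12)) - 33682) = √(12 - 33682) = √(-33670) = I*√33670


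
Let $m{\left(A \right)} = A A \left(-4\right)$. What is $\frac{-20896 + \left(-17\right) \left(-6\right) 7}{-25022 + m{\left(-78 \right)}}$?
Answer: $\frac{10091}{24679} \approx 0.40889$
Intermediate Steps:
$m{\left(A \right)} = - 4 A^{2}$ ($m{\left(A \right)} = A^{2} \left(-4\right) = - 4 A^{2}$)
$\frac{-20896 + \left(-17\right) \left(-6\right) 7}{-25022 + m{\left(-78 \right)}} = \frac{-20896 + \left(-17\right) \left(-6\right) 7}{-25022 - 4 \left(-78\right)^{2}} = \frac{-20896 + 102 \cdot 7}{-25022 - 24336} = \frac{-20896 + 714}{-25022 - 24336} = - \frac{20182}{-49358} = \left(-20182\right) \left(- \frac{1}{49358}\right) = \frac{10091}{24679}$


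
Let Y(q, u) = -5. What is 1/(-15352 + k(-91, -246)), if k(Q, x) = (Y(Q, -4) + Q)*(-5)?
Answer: -1/14872 ≈ -6.7240e-5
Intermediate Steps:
k(Q, x) = 25 - 5*Q (k(Q, x) = (-5 + Q)*(-5) = 25 - 5*Q)
1/(-15352 + k(-91, -246)) = 1/(-15352 + (25 - 5*(-91))) = 1/(-15352 + (25 + 455)) = 1/(-15352 + 480) = 1/(-14872) = -1/14872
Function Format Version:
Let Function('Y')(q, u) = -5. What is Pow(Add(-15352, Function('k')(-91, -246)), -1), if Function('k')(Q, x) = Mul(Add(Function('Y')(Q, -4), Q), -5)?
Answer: Rational(-1, 14872) ≈ -6.7240e-5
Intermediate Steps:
Function('k')(Q, x) = Add(25, Mul(-5, Q)) (Function('k')(Q, x) = Mul(Add(-5, Q), -5) = Add(25, Mul(-5, Q)))
Pow(Add(-15352, Function('k')(-91, -246)), -1) = Pow(Add(-15352, Add(25, Mul(-5, -91))), -1) = Pow(Add(-15352, Add(25, 455)), -1) = Pow(Add(-15352, 480), -1) = Pow(-14872, -1) = Rational(-1, 14872)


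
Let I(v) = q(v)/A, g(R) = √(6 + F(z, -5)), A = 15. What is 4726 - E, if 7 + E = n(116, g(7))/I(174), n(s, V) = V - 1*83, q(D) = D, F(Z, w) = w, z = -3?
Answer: 137462/29 ≈ 4740.1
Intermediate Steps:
g(R) = 1 (g(R) = √(6 - 5) = √1 = 1)
I(v) = v/15
n(s, V) = -83 + V (n(s, V) = V - 83 = -83 + V)
E = -408/29 (E = -7 + (-83 + 1)/(((1/15)*174)) = -7 - 82/58/5 = -7 - 82*5/58 = -7 - 205/29 = -408/29 ≈ -14.069)
4726 - E = 4726 - 1*(-408/29) = 4726 + 408/29 = 137462/29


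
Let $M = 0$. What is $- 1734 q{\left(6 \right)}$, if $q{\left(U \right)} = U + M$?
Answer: $-10404$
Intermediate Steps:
$q{\left(U \right)} = U$ ($q{\left(U \right)} = U + 0 = U$)
$- 1734 q{\left(6 \right)} = \left(-1734\right) 6 = -10404$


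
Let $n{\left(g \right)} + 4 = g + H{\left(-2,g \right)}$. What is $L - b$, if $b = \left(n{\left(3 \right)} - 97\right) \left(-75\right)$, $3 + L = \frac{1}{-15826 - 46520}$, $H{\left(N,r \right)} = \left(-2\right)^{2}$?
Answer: $- \frac{439726339}{62346} \approx -7053.0$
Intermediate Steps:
$H{\left(N,r \right)} = 4$
$L = - \frac{187039}{62346}$ ($L = -3 + \frac{1}{-15826 - 46520} = -3 + \frac{1}{-62346} = -3 - \frac{1}{62346} = - \frac{187039}{62346} \approx -3.0$)
$n{\left(g \right)} = g$ ($n{\left(g \right)} = -4 + \left(g + 4\right) = -4 + \left(4 + g\right) = g$)
$b = 7050$ ($b = \left(3 - 97\right) \left(-75\right) = \left(-94\right) \left(-75\right) = 7050$)
$L - b = - \frac{187039}{62346} - 7050 = - \frac{439726339}{62346}$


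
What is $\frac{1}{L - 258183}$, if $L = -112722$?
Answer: $- \frac{1}{370905} \approx -2.6961 \cdot 10^{-6}$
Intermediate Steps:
$\frac{1}{L - 258183} = \frac{1}{-112722 - 258183} = \frac{1}{-370905} = - \frac{1}{370905}$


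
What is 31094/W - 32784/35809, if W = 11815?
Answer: 726102086/423083335 ≈ 1.7162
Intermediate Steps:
31094/W - 32784/35809 = 31094/11815 - 32784/35809 = 726102086/423083335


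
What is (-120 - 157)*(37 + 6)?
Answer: -11911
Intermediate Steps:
(-120 - 157)*(37 + 6) = -277*43 = -11911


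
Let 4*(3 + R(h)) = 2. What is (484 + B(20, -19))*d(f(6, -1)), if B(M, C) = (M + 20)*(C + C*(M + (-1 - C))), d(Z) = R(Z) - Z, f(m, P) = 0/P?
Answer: 72890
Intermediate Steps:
R(h) = -5/2 (R(h) = -3 + (¼)*2 = -3 + ½ = -5/2)
f(m, P) = 0
d(Z) = -5/2 - Z
B(M, C) = (20 + M)*(C + C*(-1 + M - C))
(484 + B(20, -19))*d(f(6, -1)) = (484 - 19*(20² - 20*(-19) + 20*20 - 1*(-19)*20))*(-5/2 - 1*0) = (484 - 19*(400 + 380 + 400 + 380))*(-5/2 + 0) = (484 - 19*1560)*(-5/2) = (484 - 29640)*(-5/2) = -29156*(-5/2) = 72890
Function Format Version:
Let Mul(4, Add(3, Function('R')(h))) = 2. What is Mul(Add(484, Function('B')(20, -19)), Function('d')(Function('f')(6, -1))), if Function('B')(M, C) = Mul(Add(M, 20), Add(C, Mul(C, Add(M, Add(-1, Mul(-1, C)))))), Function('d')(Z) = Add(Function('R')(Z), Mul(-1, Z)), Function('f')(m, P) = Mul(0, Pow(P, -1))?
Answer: 72890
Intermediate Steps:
Function('R')(h) = Rational(-5, 2) (Function('R')(h) = Add(-3, Mul(Rational(1, 4), 2)) = Add(-3, Rational(1, 2)) = Rational(-5, 2))
Function('f')(m, P) = 0
Function('d')(Z) = Add(Rational(-5, 2), Mul(-1, Z))
Function('B')(M, C) = Mul(Add(20, M), Add(C, Mul(C, Add(-1, M, Mul(-1, C)))))
Mul(Add(484, Function('B')(20, -19)), Function('d')(Function('f')(6, -1))) = Mul(Add(484, Mul(-19, Add(Pow(20, 2), Mul(-20, -19), Mul(20, 20), Mul(-1, -19, 20)))), Add(Rational(-5, 2), Mul(-1, 0))) = Mul(Add(484, Mul(-19, Add(400, 380, 400, 380))), Add(Rational(-5, 2), 0)) = Mul(Add(484, Mul(-19, 1560)), Rational(-5, 2)) = Mul(Add(484, -29640), Rational(-5, 2)) = Mul(-29156, Rational(-5, 2)) = 72890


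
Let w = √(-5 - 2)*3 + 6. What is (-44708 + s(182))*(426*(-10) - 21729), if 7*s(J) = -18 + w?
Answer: 8133725352/7 - 77967*I*√7/7 ≈ 1.162e+9 - 29469.0*I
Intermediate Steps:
w = 6 + 3*I*√7 (w = √(-7)*3 + 6 = (I*√7)*3 + 6 = 3*I*√7 + 6 = 6 + 3*I*√7 ≈ 6.0 + 7.9373*I)
s(J) = -12/7 + 3*I*√7/7 (s(J) = (-18 + (6 + 3*I*√7))/7 = (-12 + 3*I*√7)/7 = -12/7 + 3*I*√7/7)
(-44708 + s(182))*(426*(-10) - 21729) = (-44708 + (-12/7 + 3*I*√7/7))*(426*(-10) - 21729) = (-312968/7 + 3*I*√7/7)*(-4260 - 21729) = (-312968/7 + 3*I*√7/7)*(-25989) = 8133725352/7 - 77967*I*√7/7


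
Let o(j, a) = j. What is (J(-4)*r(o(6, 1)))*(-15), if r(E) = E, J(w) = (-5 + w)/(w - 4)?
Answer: -405/4 ≈ -101.25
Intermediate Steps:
J(w) = (-5 + w)/(-4 + w)
(J(-4)*r(o(6, 1)))*(-15) = (((-5 - 4)/(-4 - 4))*6)*(-15) = ((-9/(-8))*6)*(-15) = (-1/8*(-9)*6)*(-15) = ((9/8)*6)*(-15) = (27/4)*(-15) = -405/4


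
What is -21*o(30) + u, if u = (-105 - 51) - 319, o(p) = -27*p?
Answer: 16535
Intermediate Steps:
u = -475 (u = -156 - 319 = -475)
-21*o(30) + u = -(-567)*30 - 475 = -21*(-810) - 475 = 17010 - 475 = 16535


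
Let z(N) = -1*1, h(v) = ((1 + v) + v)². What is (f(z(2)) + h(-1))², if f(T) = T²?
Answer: 4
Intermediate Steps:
h(v) = (1 + 2*v)²
z(N) = -1
(f(z(2)) + h(-1))² = ((-1)² + (1 + 2*(-1))²)² = (1 + (1 - 2)²)² = (1 + (-1)²)² = (1 + 1)² = 2² = 4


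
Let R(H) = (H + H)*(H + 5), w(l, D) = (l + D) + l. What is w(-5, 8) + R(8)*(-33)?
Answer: -6866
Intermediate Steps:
w(l, D) = D + 2*l (w(l, D) = (D + l) + l = D + 2*l)
R(H) = 2*H*(5 + H) (R(H) = (2*H)*(5 + H) = 2*H*(5 + H))
w(-5, 8) + R(8)*(-33) = (8 + 2*(-5)) + (2*8*(5 + 8))*(-33) = (8 - 10) + (2*8*13)*(-33) = -2 + 208*(-33) = -2 - 6864 = -6866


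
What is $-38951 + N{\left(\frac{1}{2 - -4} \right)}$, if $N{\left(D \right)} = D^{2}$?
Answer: $- \frac{1402235}{36} \approx -38951.0$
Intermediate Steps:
$-38951 + N{\left(\frac{1}{2 - -4} \right)} = -38951 + \left(\frac{1}{2 - -4}\right)^{2} = -38951 + \left(\frac{1}{2 + 4}\right)^{2} = -38951 + \left(\frac{1}{6}\right)^{2} = -38951 + \frac{1}{36} = - \frac{1402235}{36}$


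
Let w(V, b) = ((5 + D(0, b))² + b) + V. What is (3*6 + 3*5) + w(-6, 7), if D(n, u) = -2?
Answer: 43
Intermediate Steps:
w(V, b) = 9 + V + b (w(V, b) = ((5 - 2)² + b) + V = (3² + b) + V = (9 + b) + V = 9 + V + b)
(3*6 + 3*5) + w(-6, 7) = (3*6 + 3*5) + (9 - 6 + 7) = (18 + 15) + 10 = 33 + 10 = 43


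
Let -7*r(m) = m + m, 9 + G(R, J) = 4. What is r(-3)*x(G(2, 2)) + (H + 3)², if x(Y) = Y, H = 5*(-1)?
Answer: -2/7 ≈ -0.28571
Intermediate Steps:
H = -5
G(R, J) = -5 (G(R, J) = -9 + 4 = -5)
r(m) = -2*m/7 (r(m) = -(m + m)/7 = -2*m/7)
r(-3)*x(G(2, 2)) + (H + 3)² = -2/7*(-3)*(-5) + (-5 + 3)² = (6/7)*(-5) + (-2)² = -30/7 + 4 = -2/7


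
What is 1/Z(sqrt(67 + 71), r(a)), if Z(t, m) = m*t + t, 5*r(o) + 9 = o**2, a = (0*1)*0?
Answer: -5*sqrt(138)/552 ≈ -0.10641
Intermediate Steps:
a = 0 (a = 0*0 = 0)
r(o) = -9/5 + o**2/5
Z(t, m) = t + m*t
1/Z(sqrt(67 + 71), r(a)) = 1/(sqrt(67 + 71)*(1 + (-9/5 + (1/5)*0**2))) = 1/(sqrt(138)*(1 + (-9/5 + (1/5)*0))) = 1/(sqrt(138)*(1 + (-9/5 + 0))) = 1/(sqrt(138)*(1 - 9/5)) = 1/(sqrt(138)*(-4/5)) = 1/(-4*sqrt(138)/5) = -5*sqrt(138)/552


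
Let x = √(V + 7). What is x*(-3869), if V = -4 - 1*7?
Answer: -7738*I ≈ -7738.0*I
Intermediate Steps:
V = -11 (V = -4 - 7 = -11)
x = 2*I (x = √(-11 + 7) = √(-4) = 2*I ≈ 2.0*I)
x*(-3869) = (2*I)*(-3869) = -7738*I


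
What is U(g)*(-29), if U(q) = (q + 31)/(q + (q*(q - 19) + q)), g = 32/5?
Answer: 27115/1696 ≈ 15.988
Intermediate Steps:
g = 32/5 (g = 32*(1/5) = 32/5 ≈ 6.4000)
U(q) = (31 + q)/(2*q + q*(-19 + q)) (U(q) = (31 + q)/(q + (q*(-19 + q) + q)) = (31 + q)/(q + (q + q*(-19 + q))) = (31 + q)/(2*q + q*(-19 + q)))
U(g)*(-29) = ((31 + 32/5)/((32/5)*(-17 + 32/5)))*(-29) = ((5/32)*(187/5)/(-53/5))*(-29) = ((5/32)*(-5/53)*(187/5))*(-29) = -935/1696*(-29) = 27115/1696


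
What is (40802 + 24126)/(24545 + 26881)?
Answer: 32464/25713 ≈ 1.2626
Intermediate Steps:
(40802 + 24126)/(24545 + 26881) = 64928/51426 = 64928*(1/51426) = 32464/25713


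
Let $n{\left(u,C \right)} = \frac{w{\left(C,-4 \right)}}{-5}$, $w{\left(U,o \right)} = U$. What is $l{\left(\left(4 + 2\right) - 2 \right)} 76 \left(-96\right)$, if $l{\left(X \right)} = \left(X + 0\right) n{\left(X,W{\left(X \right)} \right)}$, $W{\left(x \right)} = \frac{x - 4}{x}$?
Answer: $0$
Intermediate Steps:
$W{\left(x \right)} = \frac{-4 + x}{x}$
$n{\left(u,C \right)} = - \frac{C}{5}$ ($n{\left(u,C \right)} = \frac{C}{-5} = C \left(- \frac{1}{5}\right) = - \frac{C}{5}$)
$l{\left(X \right)} = \frac{4}{5} - \frac{X}{5}$ ($l{\left(X \right)} = \left(X + 0\right) \left(- \frac{\frac{1}{X} \left(-4 + X\right)}{5}\right) = X \left(- \frac{-4 + X}{5 X}\right) = \frac{4}{5} - \frac{X}{5}$)
$l{\left(\left(4 + 2\right) - 2 \right)} 76 \left(-96\right) = \left(\frac{4}{5} - \frac{\left(4 + 2\right) - 2}{5}\right) 76 \left(-96\right) = \left(\frac{4}{5} - \frac{6 - 2}{5}\right) 76 \left(-96\right) = \left(\frac{4}{5} - \frac{4}{5}\right) 76 \left(-96\right) = 0 \cdot 76 \left(-96\right) = 0 \left(-96\right) = 0$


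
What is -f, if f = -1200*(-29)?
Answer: -34800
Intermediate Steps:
f = 34800
-f = -1*34800 = -34800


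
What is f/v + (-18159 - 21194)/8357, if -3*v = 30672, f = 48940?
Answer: -202834163/21360492 ≈ -9.4958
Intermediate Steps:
v = -10224 (v = -⅓*30672 = -10224)
f/v + (-18159 - 21194)/8357 = 48940/(-10224) + (-18159 - 21194)/8357 = 48940*(-1/10224) - 39353*1/8357 = -12235/2556 - 39353/8357 = -202834163/21360492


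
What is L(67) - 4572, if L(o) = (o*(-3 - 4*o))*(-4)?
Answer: 68056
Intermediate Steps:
L(o) = -4*o*(-3 - 4*o)
L(67) - 4572 = 4*67*(3 + 4*67) - 4572 = 4*67*(3 + 268) - 4572 = 4*67*271 - 4572 = 72628 - 4572 = 68056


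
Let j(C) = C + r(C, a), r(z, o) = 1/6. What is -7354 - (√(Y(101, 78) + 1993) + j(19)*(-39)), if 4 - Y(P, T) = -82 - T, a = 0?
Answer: -13213/2 - √2157 ≈ -6652.9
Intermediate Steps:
r(z, o) = ⅙
Y(P, T) = 86 + T (Y(P, T) = 4 - (-82 - T) = 4 + (82 + T) = 86 + T)
j(C) = ⅙ + C (j(C) = C + ⅙ = ⅙ + C)
-7354 - (√(Y(101, 78) + 1993) + j(19)*(-39)) = -7354 - (√((86 + 78) + 1993) + (⅙ + 19)*(-39)) = -7354 - (√(164 + 1993) + (115/6)*(-39)) = -7354 - (√2157 - 1495/2) = -7354 - (-1495/2 + √2157) = -7354 + (1495/2 - √2157) = -13213/2 - √2157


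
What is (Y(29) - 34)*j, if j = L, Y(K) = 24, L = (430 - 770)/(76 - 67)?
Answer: 3400/9 ≈ 377.78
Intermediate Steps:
L = -340/9 ≈ -37.778
j = -340/9 ≈ -37.778
(Y(29) - 34)*j = (24 - 34)*(-340/9) = -10*(-340/9) = 3400/9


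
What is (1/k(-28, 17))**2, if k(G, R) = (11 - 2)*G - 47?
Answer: 1/89401 ≈ 1.1186e-5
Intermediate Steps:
k(G, R) = -47 + 9*G (k(G, R) = 9*G - 47 = -47 + 9*G)
(1/k(-28, 17))**2 = (1/(-47 + 9*(-28)))**2 = (1/(-47 - 252))**2 = (1/(-299))**2 = (-1/299)**2 = 1/89401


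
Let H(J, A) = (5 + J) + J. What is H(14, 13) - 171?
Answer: -138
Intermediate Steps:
H(J, A) = 5 + 2*J
H(14, 13) - 171 = (5 + 2*14) - 171 = (5 + 28) - 171 = 33 - 171 = -138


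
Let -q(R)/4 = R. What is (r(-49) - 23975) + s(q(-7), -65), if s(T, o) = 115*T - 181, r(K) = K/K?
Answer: -20935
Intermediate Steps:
q(R) = -4*R
r(K) = 1
s(T, o) = -181 + 115*T
(r(-49) - 23975) + s(q(-7), -65) = (1 - 23975) + (-181 + 115*(-4*(-7))) = -23974 + (-181 + 115*28) = -23974 + (-181 + 3220) = -23974 + 3039 = -20935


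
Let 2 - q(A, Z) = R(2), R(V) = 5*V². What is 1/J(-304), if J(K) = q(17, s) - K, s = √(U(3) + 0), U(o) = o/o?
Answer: 1/286 ≈ 0.0034965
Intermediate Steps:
U(o) = 1
s = 1 (s = √(1 + 0) = √1 = 1)
q(A, Z) = -18 (q(A, Z) = 2 - 5*2² = 2 - 5*4 = 2 - 1*20 = 2 - 20 = -18)
J(K) = -18 - K
1/J(-304) = 1/(-18 - 1*(-304)) = 1/(-18 + 304) = 1/286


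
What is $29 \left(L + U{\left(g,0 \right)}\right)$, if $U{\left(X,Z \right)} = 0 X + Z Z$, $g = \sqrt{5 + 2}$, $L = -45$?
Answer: $-1305$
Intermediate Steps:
$g = \sqrt{7} \approx 2.6458$
$U{\left(X,Z \right)} = Z^{2}$ ($U{\left(X,Z \right)} = 0 + Z^{2} = Z^{2}$)
$29 \left(L + U{\left(g,0 \right)}\right) = 29 \left(-45 + 0^{2}\right) = 29 \left(-45 + 0\right) = 29 \left(-45\right) = -1305$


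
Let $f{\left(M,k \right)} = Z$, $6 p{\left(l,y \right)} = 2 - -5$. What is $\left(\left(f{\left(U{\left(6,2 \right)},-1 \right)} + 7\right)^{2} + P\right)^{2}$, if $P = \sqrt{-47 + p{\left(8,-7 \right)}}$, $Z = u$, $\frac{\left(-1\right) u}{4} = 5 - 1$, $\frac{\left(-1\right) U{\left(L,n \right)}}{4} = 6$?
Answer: $\frac{39091}{6} + 135 i \sqrt{66} \approx 6515.2 + 1096.7 i$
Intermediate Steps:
$p{\left(l,y \right)} = \frac{7}{6}$ ($p{\left(l,y \right)} = \frac{2 - -5}{6} = \frac{2 + 5}{6} = \frac{1}{6} \cdot 7 = \frac{7}{6}$)
$U{\left(L,n \right)} = -24$ ($U{\left(L,n \right)} = \left(-4\right) 6 = -24$)
$u = -16$ ($u = - 4 \left(5 - 1\right) = \left(-4\right) 4 = -16$)
$Z = -16$
$f{\left(M,k \right)} = -16$
$P = \frac{5 i \sqrt{66}}{6}$ ($P = \sqrt{-47 + \frac{7}{6}} = \sqrt{- \frac{275}{6}} = \frac{5 i \sqrt{66}}{6} \approx 6.77 i$)
$\left(\left(f{\left(U{\left(6,2 \right)},-1 \right)} + 7\right)^{2} + P\right)^{2} = \left(\left(-16 + 7\right)^{2} + \frac{5 i \sqrt{66}}{6}\right)^{2} = \left(\left(-9\right)^{2} + \frac{5 i \sqrt{66}}{6}\right)^{2} = \left(81 + \frac{5 i \sqrt{66}}{6}\right)^{2}$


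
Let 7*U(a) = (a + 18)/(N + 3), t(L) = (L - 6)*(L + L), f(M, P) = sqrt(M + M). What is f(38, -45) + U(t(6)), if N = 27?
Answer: 3/35 + 2*sqrt(19) ≈ 8.8035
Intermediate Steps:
f(M, P) = sqrt(2)*sqrt(M) (f(M, P) = sqrt(2*M) = sqrt(2)*sqrt(M))
t(L) = 2*L*(-6 + L) (t(L) = (-6 + L)*(2*L) = 2*L*(-6 + L))
U(a) = 3/35 + a/210 (U(a) = ((a + 18)/(27 + 3))/7 = ((18 + a)/30)/7 = ((18 + a)*(1/30))/7 = (3/5 + a/30)/7 = 3/35 + a/210)
f(38, -45) + U(t(6)) = sqrt(2)*sqrt(38) + (3/35 + (2*6*(-6 + 6))/210) = 2*sqrt(19) + (3/35 + (2*6*0)/210) = 2*sqrt(19) + (3/35 + (1/210)*0) = 2*sqrt(19) + (3/35 + 0) = 2*sqrt(19) + 3/35 = 3/35 + 2*sqrt(19)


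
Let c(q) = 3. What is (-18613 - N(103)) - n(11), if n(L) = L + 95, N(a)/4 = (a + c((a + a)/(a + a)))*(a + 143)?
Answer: -123023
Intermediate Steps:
N(a) = 4*(3 + a)*(143 + a) (N(a) = 4*((a + 3)*(a + 143)) = 4*((3 + a)*(143 + a)) = 4*(3 + a)*(143 + a))
n(L) = 95 + L
(-18613 - N(103)) - n(11) = (-18613 - (1716 + 4*103² + 584*103)) - (95 + 11) = (-18613 - (1716 + 4*10609 + 60152)) - 1*106 = (-18613 - (1716 + 42436 + 60152)) - 106 = (-18613 - 1*104304) - 106 = (-18613 - 104304) - 106 = -122917 - 106 = -123023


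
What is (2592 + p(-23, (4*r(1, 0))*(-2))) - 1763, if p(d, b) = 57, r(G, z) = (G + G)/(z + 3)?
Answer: 886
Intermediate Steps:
r(G, z) = 2*G/(3 + z) (r(G, z) = (2*G)/(3 + z) = 2*G/(3 + z))
(2592 + p(-23, (4*r(1, 0))*(-2))) - 1763 = (2592 + 57) - 1763 = 2649 - 1763 = 886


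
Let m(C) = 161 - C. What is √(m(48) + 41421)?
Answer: √41534 ≈ 203.80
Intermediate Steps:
√(m(48) + 41421) = √((161 - 1*48) + 41421) = √((161 - 48) + 41421) = √(113 + 41421) = √41534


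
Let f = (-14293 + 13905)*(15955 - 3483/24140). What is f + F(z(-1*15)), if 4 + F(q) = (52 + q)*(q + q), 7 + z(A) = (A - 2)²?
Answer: -36222746029/6035 ≈ -6.0021e+6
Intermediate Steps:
z(A) = -7 + (-2 + A)² (z(A) = -7 + (A - 2)² = -7 + (-2 + A)²)
F(q) = -4 + 2*q*(52 + q) (F(q) = -4 + (52 + q)*(q + q) = -4 + (52 + q)*(2*q) = -4 + 2*q*(52 + q))
f = -37359571049/6035 (f = -388*(15955 - 3483*1/24140) = -388*(15955 - 3483/24140) = -388*385150217/24140 = -37359571049/6035 ≈ -6.1905e+6)
f + F(z(-1*15)) = -37359571049/6035 + (-4 + 2*(-7 + (-2 - 1*15)²)² + 104*(-7 + (-2 - 1*15)²)) = -37359571049/6035 + (-4 + 2*(-7 + (-2 - 15)²)² + 104*(-7 + (-2 - 15)²)) = -37359571049/6035 + (-4 + 2*(-7 + (-17)²)² + 104*(-7 + (-17)²)) = -37359571049/6035 + (-4 + 2*(-7 + 289)² + 104*(-7 + 289)) = -37359571049/6035 + (-4 + 2*282² + 104*282) = -37359571049/6035 + (-4 + 2*79524 + 29328) = -37359571049/6035 + (-4 + 159048 + 29328) = -37359571049/6035 + 188372 = -36222746029/6035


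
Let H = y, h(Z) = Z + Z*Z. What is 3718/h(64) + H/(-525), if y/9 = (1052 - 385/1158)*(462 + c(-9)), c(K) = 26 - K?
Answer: -1383318021/154400 ≈ -8959.3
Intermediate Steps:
y = 1815786021/386 (y = 9*((1052 - 385/1158)*(462 + (26 - 1*(-9)))) = 9*((1052 - 385*1/1158)*(462 + (26 + 9))) = 9*((1052 - 385/1158)*(462 + 35)) = 9*((1217831/1158)*497) = 9*(605262007/1158) = 1815786021/386 ≈ 4.7041e+6)
h(Z) = Z + Z²
H = 1815786021/386 ≈ 4.7041e+6
3718/h(64) + H/(-525) = 3718/((64*(1 + 64))) + (1815786021/386)/(-525) = 3718/((64*65)) + (1815786021/386)*(-1/525) = 3718/4160 - 86466001/9650 = 3718*(1/4160) - 86466001/9650 = 143/160 - 86466001/9650 = -1383318021/154400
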